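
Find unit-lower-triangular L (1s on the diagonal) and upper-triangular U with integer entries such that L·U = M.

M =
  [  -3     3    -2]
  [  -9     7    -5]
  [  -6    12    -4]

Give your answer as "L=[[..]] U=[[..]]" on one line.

L=[[1,0,0],[3,1,0],[2,-3,1]] U=[[-3,3,-2],[0,-2,1],[0,0,3]]

  row1 -= 3·row0 → [0,-2,1]
  row2 -= 2·row0 → [0,6,0]
  row2 -= -3·row1 → [0,0,3]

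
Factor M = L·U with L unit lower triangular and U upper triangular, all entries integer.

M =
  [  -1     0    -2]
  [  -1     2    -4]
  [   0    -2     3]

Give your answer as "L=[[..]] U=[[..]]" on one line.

L=[[1,0,0],[1,1,0],[0,-1,1]] U=[[-1,0,-2],[0,2,-2],[0,0,1]]

  r1 -= 1·r0 → [0,2,-2]
  r2 -= 0·r0 → [0,-2,3]
  r2 -= -1·r1 → [0,0,1]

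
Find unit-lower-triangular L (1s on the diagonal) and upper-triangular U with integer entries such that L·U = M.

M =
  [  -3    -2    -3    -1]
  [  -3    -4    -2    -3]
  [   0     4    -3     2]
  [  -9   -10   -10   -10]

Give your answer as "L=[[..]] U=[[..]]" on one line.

L=[[1,0,0,0],[1,1,0,0],[0,-2,1,0],[3,2,3,1]] U=[[-3,-2,-3,-1],[0,-2,1,-2],[0,0,-1,-2],[0,0,0,3]]

  row1 -= 1·row0 → [0,-2,1,-2]
  row2 -= 0·row0 → [0,4,-3,2]
  row3 -= 3·row0 → [0,-4,-1,-7]
  row2 -= -2·row1 → [0,0,-1,-2]
  row3 -= 2·row1 → [0,0,-3,-3]
  row3 -= 3·row2 → [0,0,0,3]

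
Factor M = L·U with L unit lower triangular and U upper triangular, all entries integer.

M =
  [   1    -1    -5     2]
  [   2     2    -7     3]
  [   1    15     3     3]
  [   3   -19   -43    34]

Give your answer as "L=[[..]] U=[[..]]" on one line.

L=[[1,0,0,0],[2,1,0,0],[1,4,1,0],[3,-4,4,1]] U=[[1,-1,-5,2],[0,4,3,-1],[0,0,-4,5],[0,0,0,4]]

  row1 -= 2·row0 → [0,4,3,-1]
  row2 -= 1·row0 → [0,16,8,1]
  row3 -= 3·row0 → [0,-16,-28,28]
  row2 -= 4·row1 → [0,0,-4,5]
  row3 -= -4·row1 → [0,0,-16,24]
  row3 -= 4·row2 → [0,0,0,4]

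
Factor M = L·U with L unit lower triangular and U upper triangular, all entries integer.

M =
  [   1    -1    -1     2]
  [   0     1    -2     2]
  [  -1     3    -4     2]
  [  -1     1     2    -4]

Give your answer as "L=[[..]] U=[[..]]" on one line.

L=[[1,0,0,0],[0,1,0,0],[-1,2,1,0],[-1,0,-1,1]] U=[[1,-1,-1,2],[0,1,-2,2],[0,0,-1,0],[0,0,0,-2]]

  R1 -= 0·R0 → [0,1,-2,2]
  R2 -= -1·R0 → [0,2,-5,4]
  R3 -= -1·R0 → [0,0,1,-2]
  R2 -= 2·R1 → [0,0,-1,0]
  R3 -= 0·R1 → [0,0,1,-2]
  R3 -= -1·R2 → [0,0,0,-2]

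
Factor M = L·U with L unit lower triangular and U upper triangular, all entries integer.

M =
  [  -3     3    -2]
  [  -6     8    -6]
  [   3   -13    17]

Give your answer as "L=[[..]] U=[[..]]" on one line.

L=[[1,0,0],[2,1,0],[-1,-5,1]] U=[[-3,3,-2],[0,2,-2],[0,0,5]]

  R1 -= 2·R0 → [0,2,-2]
  R2 -= -1·R0 → [0,-10,15]
  R2 -= -5·R1 → [0,0,5]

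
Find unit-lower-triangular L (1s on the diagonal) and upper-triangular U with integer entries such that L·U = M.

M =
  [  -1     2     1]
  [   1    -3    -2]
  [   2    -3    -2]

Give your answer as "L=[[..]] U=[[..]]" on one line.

  row1 -= -1·row0 → [0,-1,-1]
  row2 -= -2·row0 → [0,1,0]
  row2 -= -1·row1 → [0,0,-1]

L=[[1,0,0],[-1,1,0],[-2,-1,1]] U=[[-1,2,1],[0,-1,-1],[0,0,-1]]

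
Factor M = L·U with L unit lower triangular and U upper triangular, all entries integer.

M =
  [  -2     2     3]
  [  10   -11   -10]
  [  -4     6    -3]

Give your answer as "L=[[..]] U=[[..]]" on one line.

  R1 -= -5·R0 → [0,-1,5]
  R2 -= 2·R0 → [0,2,-9]
  R2 -= -2·R1 → [0,0,1]

L=[[1,0,0],[-5,1,0],[2,-2,1]] U=[[-2,2,3],[0,-1,5],[0,0,1]]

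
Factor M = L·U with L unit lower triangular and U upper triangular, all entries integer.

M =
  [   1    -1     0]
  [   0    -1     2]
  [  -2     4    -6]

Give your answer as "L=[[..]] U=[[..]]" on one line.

  row1 -= 0·row0 → [0,-1,2]
  row2 -= -2·row0 → [0,2,-6]
  row2 -= -2·row1 → [0,0,-2]

L=[[1,0,0],[0,1,0],[-2,-2,1]] U=[[1,-1,0],[0,-1,2],[0,0,-2]]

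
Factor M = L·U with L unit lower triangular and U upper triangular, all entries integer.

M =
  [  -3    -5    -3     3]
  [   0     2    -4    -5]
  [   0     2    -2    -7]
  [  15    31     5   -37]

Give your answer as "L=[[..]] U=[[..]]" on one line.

L=[[1,0,0,0],[0,1,0,0],[0,1,1,0],[-5,3,1,1]] U=[[-3,-5,-3,3],[0,2,-4,-5],[0,0,2,-2],[0,0,0,-5]]

  r1 -= 0·r0 → [0,2,-4,-5]
  r2 -= 0·r0 → [0,2,-2,-7]
  r3 -= -5·r0 → [0,6,-10,-22]
  r2 -= 1·r1 → [0,0,2,-2]
  r3 -= 3·r1 → [0,0,2,-7]
  r3 -= 1·r2 → [0,0,0,-5]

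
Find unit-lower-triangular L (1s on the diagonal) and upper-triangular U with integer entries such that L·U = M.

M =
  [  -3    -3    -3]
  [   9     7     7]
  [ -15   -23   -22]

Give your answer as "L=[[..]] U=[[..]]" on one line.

  row1 -= -3·row0 → [0,-2,-2]
  row2 -= 5·row0 → [0,-8,-7]
  row2 -= 4·row1 → [0,0,1]

L=[[1,0,0],[-3,1,0],[5,4,1]] U=[[-3,-3,-3],[0,-2,-2],[0,0,1]]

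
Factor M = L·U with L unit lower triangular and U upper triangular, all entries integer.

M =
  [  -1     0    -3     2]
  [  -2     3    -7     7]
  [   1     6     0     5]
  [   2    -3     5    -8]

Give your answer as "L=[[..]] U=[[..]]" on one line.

  row1 -= 2·row0 → [0,3,-1,3]
  row2 -= -1·row0 → [0,6,-3,7]
  row3 -= -2·row0 → [0,-3,-1,-4]
  row2 -= 2·row1 → [0,0,-1,1]
  row3 -= -1·row1 → [0,0,-2,-1]
  row3 -= 2·row2 → [0,0,0,-3]

L=[[1,0,0,0],[2,1,0,0],[-1,2,1,0],[-2,-1,2,1]] U=[[-1,0,-3,2],[0,3,-1,3],[0,0,-1,1],[0,0,0,-3]]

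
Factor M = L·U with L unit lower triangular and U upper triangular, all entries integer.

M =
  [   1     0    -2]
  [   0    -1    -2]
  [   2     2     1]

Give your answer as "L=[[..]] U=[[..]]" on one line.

L=[[1,0,0],[0,1,0],[2,-2,1]] U=[[1,0,-2],[0,-1,-2],[0,0,1]]

  row1 -= 0·row0 → [0,-1,-2]
  row2 -= 2·row0 → [0,2,5]
  row2 -= -2·row1 → [0,0,1]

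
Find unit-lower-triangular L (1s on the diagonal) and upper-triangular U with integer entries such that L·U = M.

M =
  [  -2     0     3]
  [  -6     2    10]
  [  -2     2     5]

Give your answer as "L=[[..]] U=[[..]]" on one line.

L=[[1,0,0],[3,1,0],[1,1,1]] U=[[-2,0,3],[0,2,1],[0,0,1]]

  r1 -= 3·r0 → [0,2,1]
  r2 -= 1·r0 → [0,2,2]
  r2 -= 1·r1 → [0,0,1]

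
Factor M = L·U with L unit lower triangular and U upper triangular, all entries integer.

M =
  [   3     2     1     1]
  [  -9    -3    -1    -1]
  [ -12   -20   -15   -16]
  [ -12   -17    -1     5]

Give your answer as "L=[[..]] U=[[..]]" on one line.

  row1 -= -3·row0 → [0,3,2,2]
  row2 -= -4·row0 → [0,-12,-11,-12]
  row3 -= -4·row0 → [0,-9,3,9]
  row2 -= -4·row1 → [0,0,-3,-4]
  row3 -= -3·row1 → [0,0,9,15]
  row3 -= -3·row2 → [0,0,0,3]

L=[[1,0,0,0],[-3,1,0,0],[-4,-4,1,0],[-4,-3,-3,1]] U=[[3,2,1,1],[0,3,2,2],[0,0,-3,-4],[0,0,0,3]]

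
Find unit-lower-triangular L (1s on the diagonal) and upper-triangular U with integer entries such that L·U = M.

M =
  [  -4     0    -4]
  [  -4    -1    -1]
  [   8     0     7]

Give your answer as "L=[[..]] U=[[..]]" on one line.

L=[[1,0,0],[1,1,0],[-2,0,1]] U=[[-4,0,-4],[0,-1,3],[0,0,-1]]

  row1 -= 1·row0 → [0,-1,3]
  row2 -= -2·row0 → [0,0,-1]
  row2 -= 0·row1 → [0,0,-1]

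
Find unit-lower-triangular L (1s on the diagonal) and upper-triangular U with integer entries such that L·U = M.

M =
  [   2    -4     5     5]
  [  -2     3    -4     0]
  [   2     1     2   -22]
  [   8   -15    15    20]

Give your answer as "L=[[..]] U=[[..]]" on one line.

L=[[1,0,0,0],[-1,1,0,0],[1,-5,1,0],[4,-1,-2,1]] U=[[2,-4,5,5],[0,-1,1,5],[0,0,2,-2],[0,0,0,1]]

  R1 -= -1·R0 → [0,-1,1,5]
  R2 -= 1·R0 → [0,5,-3,-27]
  R3 -= 4·R0 → [0,1,-5,0]
  R2 -= -5·R1 → [0,0,2,-2]
  R3 -= -1·R1 → [0,0,-4,5]
  R3 -= -2·R2 → [0,0,0,1]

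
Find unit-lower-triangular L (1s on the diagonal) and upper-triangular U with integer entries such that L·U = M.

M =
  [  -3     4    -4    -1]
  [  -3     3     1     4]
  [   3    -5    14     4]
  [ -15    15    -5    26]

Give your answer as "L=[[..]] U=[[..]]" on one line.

  r1 -= 1·r0 → [0,-1,5,5]
  r2 -= -1·r0 → [0,-1,10,3]
  r3 -= 5·r0 → [0,-5,15,31]
  r2 -= 1·r1 → [0,0,5,-2]
  r3 -= 5·r1 → [0,0,-10,6]
  r3 -= -2·r2 → [0,0,0,2]

L=[[1,0,0,0],[1,1,0,0],[-1,1,1,0],[5,5,-2,1]] U=[[-3,4,-4,-1],[0,-1,5,5],[0,0,5,-2],[0,0,0,2]]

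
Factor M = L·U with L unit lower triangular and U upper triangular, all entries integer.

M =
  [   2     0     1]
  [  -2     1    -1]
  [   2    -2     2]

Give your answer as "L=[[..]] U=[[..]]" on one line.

  row1 -= -1·row0 → [0,1,0]
  row2 -= 1·row0 → [0,-2,1]
  row2 -= -2·row1 → [0,0,1]

L=[[1,0,0],[-1,1,0],[1,-2,1]] U=[[2,0,1],[0,1,0],[0,0,1]]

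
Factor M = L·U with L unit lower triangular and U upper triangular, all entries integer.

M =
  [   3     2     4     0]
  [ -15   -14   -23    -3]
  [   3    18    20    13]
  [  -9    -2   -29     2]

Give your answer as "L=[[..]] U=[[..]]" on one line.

  row1 -= -5·row0 → [0,-4,-3,-3]
  row2 -= 1·row0 → [0,16,16,13]
  row3 -= -3·row0 → [0,4,-17,2]
  row2 -= -4·row1 → [0,0,4,1]
  row3 -= -1·row1 → [0,0,-20,-1]
  row3 -= -5·row2 → [0,0,0,4]

L=[[1,0,0,0],[-5,1,0,0],[1,-4,1,0],[-3,-1,-5,1]] U=[[3,2,4,0],[0,-4,-3,-3],[0,0,4,1],[0,0,0,4]]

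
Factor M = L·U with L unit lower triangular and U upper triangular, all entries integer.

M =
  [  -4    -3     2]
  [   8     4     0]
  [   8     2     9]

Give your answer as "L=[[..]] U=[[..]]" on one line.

L=[[1,0,0],[-2,1,0],[-2,2,1]] U=[[-4,-3,2],[0,-2,4],[0,0,5]]

  r1 -= -2·r0 → [0,-2,4]
  r2 -= -2·r0 → [0,-4,13]
  r2 -= 2·r1 → [0,0,5]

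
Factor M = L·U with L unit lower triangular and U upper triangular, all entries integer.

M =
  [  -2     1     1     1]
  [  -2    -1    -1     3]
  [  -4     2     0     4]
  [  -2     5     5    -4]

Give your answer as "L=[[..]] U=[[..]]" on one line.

L=[[1,0,0,0],[1,1,0,0],[2,0,1,0],[1,-2,0,1]] U=[[-2,1,1,1],[0,-2,-2,2],[0,0,-2,2],[0,0,0,-1]]

  r1 -= 1·r0 → [0,-2,-2,2]
  r2 -= 2·r0 → [0,0,-2,2]
  r3 -= 1·r0 → [0,4,4,-5]
  r2 -= 0·r1 → [0,0,-2,2]
  r3 -= -2·r1 → [0,0,0,-1]
  r3 -= 0·r2 → [0,0,0,-1]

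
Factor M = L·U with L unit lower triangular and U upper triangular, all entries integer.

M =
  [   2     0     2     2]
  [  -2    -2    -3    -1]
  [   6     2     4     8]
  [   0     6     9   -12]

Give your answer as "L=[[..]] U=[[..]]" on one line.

  r1 -= -1·r0 → [0,-2,-1,1]
  r2 -= 3·r0 → [0,2,-2,2]
  r3 -= 0·r0 → [0,6,9,-12]
  r2 -= -1·r1 → [0,0,-3,3]
  r3 -= -3·r1 → [0,0,6,-9]
  r3 -= -2·r2 → [0,0,0,-3]

L=[[1,0,0,0],[-1,1,0,0],[3,-1,1,0],[0,-3,-2,1]] U=[[2,0,2,2],[0,-2,-1,1],[0,0,-3,3],[0,0,0,-3]]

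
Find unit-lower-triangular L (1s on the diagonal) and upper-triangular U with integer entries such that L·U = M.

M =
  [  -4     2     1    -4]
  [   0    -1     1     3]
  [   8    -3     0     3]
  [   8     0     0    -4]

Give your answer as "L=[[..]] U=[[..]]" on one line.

  row1 -= 0·row0 → [0,-1,1,3]
  row2 -= -2·row0 → [0,1,2,-5]
  row3 -= -2·row0 → [0,4,2,-12]
  row2 -= -1·row1 → [0,0,3,-2]
  row3 -= -4·row1 → [0,0,6,0]
  row3 -= 2·row2 → [0,0,0,4]

L=[[1,0,0,0],[0,1,0,0],[-2,-1,1,0],[-2,-4,2,1]] U=[[-4,2,1,-4],[0,-1,1,3],[0,0,3,-2],[0,0,0,4]]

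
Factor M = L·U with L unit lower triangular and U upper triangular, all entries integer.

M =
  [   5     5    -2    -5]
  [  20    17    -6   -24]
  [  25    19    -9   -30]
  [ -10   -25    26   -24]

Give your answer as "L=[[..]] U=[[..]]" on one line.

L=[[1,0,0,0],[4,1,0,0],[5,2,1,0],[-2,5,-4,1]] U=[[5,5,-2,-5],[0,-3,2,-4],[0,0,-3,3],[0,0,0,-2]]

  r1 -= 4·r0 → [0,-3,2,-4]
  r2 -= 5·r0 → [0,-6,1,-5]
  r3 -= -2·r0 → [0,-15,22,-34]
  r2 -= 2·r1 → [0,0,-3,3]
  r3 -= 5·r1 → [0,0,12,-14]
  r3 -= -4·r2 → [0,0,0,-2]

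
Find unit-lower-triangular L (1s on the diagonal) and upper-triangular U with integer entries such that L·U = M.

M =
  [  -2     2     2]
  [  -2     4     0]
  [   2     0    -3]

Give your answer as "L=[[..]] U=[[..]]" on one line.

L=[[1,0,0],[1,1,0],[-1,1,1]] U=[[-2,2,2],[0,2,-2],[0,0,1]]

  r1 -= 1·r0 → [0,2,-2]
  r2 -= -1·r0 → [0,2,-1]
  r2 -= 1·r1 → [0,0,1]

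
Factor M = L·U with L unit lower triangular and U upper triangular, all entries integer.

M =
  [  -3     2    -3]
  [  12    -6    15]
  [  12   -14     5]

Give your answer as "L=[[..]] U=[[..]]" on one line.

L=[[1,0,0],[-4,1,0],[-4,-3,1]] U=[[-3,2,-3],[0,2,3],[0,0,2]]

  R1 -= -4·R0 → [0,2,3]
  R2 -= -4·R0 → [0,-6,-7]
  R2 -= -3·R1 → [0,0,2]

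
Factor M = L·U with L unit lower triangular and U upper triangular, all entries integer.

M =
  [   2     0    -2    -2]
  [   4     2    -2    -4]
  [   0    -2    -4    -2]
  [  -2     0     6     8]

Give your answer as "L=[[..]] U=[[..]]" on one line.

L=[[1,0,0,0],[2,1,0,0],[0,-1,1,0],[-1,0,-2,1]] U=[[2,0,-2,-2],[0,2,2,0],[0,0,-2,-2],[0,0,0,2]]

  row1 -= 2·row0 → [0,2,2,0]
  row2 -= 0·row0 → [0,-2,-4,-2]
  row3 -= -1·row0 → [0,0,4,6]
  row2 -= -1·row1 → [0,0,-2,-2]
  row3 -= 0·row1 → [0,0,4,6]
  row3 -= -2·row2 → [0,0,0,2]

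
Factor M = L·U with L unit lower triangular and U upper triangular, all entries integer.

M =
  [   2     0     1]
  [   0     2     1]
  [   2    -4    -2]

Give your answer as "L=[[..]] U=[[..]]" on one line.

  row1 -= 0·row0 → [0,2,1]
  row2 -= 1·row0 → [0,-4,-3]
  row2 -= -2·row1 → [0,0,-1]

L=[[1,0,0],[0,1,0],[1,-2,1]] U=[[2,0,1],[0,2,1],[0,0,-1]]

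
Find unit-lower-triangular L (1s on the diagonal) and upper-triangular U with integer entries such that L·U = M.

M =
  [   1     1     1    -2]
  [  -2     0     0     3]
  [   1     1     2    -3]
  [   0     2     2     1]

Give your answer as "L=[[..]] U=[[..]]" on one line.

  R1 -= -2·R0 → [0,2,2,-1]
  R2 -= 1·R0 → [0,0,1,-1]
  R3 -= 0·R0 → [0,2,2,1]
  R2 -= 0·R1 → [0,0,1,-1]
  R3 -= 1·R1 → [0,0,0,2]
  R3 -= 0·R2 → [0,0,0,2]

L=[[1,0,0,0],[-2,1,0,0],[1,0,1,0],[0,1,0,1]] U=[[1,1,1,-2],[0,2,2,-1],[0,0,1,-1],[0,0,0,2]]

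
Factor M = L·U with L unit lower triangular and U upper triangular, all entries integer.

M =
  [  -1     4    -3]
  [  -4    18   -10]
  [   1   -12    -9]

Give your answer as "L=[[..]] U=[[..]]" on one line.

L=[[1,0,0],[4,1,0],[-1,-4,1]] U=[[-1,4,-3],[0,2,2],[0,0,-4]]

  r1 -= 4·r0 → [0,2,2]
  r2 -= -1·r0 → [0,-8,-12]
  r2 -= -4·r1 → [0,0,-4]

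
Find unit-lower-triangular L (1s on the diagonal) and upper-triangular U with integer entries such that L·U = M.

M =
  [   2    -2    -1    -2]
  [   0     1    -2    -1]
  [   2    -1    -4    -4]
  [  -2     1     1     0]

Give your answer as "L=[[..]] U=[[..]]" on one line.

L=[[1,0,0,0],[0,1,0,0],[1,1,1,0],[-1,-1,2,1]] U=[[2,-2,-1,-2],[0,1,-2,-1],[0,0,-1,-1],[0,0,0,-1]]

  row1 -= 0·row0 → [0,1,-2,-1]
  row2 -= 1·row0 → [0,1,-3,-2]
  row3 -= -1·row0 → [0,-1,0,-2]
  row2 -= 1·row1 → [0,0,-1,-1]
  row3 -= -1·row1 → [0,0,-2,-3]
  row3 -= 2·row2 → [0,0,0,-1]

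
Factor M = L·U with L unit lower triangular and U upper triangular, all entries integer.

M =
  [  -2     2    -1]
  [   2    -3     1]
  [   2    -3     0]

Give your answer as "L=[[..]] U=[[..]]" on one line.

L=[[1,0,0],[-1,1,0],[-1,1,1]] U=[[-2,2,-1],[0,-1,0],[0,0,-1]]

  r1 -= -1·r0 → [0,-1,0]
  r2 -= -1·r0 → [0,-1,-1]
  r2 -= 1·r1 → [0,0,-1]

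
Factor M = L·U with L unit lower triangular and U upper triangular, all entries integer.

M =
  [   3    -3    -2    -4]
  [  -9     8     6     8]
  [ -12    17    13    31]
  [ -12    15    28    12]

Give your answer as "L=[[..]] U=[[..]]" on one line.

L=[[1,0,0,0],[-3,1,0,0],[-4,-5,1,0],[-4,-3,4,1]] U=[[3,-3,-2,-4],[0,-1,0,-4],[0,0,5,-5],[0,0,0,4]]

  R1 -= -3·R0 → [0,-1,0,-4]
  R2 -= -4·R0 → [0,5,5,15]
  R3 -= -4·R0 → [0,3,20,-4]
  R2 -= -5·R1 → [0,0,5,-5]
  R3 -= -3·R1 → [0,0,20,-16]
  R3 -= 4·R2 → [0,0,0,4]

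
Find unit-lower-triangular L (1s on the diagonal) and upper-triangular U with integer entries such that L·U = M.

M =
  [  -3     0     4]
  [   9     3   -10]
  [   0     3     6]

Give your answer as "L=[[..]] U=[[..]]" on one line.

L=[[1,0,0],[-3,1,0],[0,1,1]] U=[[-3,0,4],[0,3,2],[0,0,4]]

  R1 -= -3·R0 → [0,3,2]
  R2 -= 0·R0 → [0,3,6]
  R2 -= 1·R1 → [0,0,4]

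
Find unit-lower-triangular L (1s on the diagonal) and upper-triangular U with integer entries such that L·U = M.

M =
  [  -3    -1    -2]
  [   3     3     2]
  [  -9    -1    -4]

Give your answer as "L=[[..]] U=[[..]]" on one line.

L=[[1,0,0],[-1,1,0],[3,1,1]] U=[[-3,-1,-2],[0,2,0],[0,0,2]]

  r1 -= -1·r0 → [0,2,0]
  r2 -= 3·r0 → [0,2,2]
  r2 -= 1·r1 → [0,0,2]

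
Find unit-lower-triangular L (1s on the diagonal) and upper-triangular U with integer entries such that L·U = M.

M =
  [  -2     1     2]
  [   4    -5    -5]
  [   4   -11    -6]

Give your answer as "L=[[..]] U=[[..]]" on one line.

  r1 -= -2·r0 → [0,-3,-1]
  r2 -= -2·r0 → [0,-9,-2]
  r2 -= 3·r1 → [0,0,1]

L=[[1,0,0],[-2,1,0],[-2,3,1]] U=[[-2,1,2],[0,-3,-1],[0,0,1]]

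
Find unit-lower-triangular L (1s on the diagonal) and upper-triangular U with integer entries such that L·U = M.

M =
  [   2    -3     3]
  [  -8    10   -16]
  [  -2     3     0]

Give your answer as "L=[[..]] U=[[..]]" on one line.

L=[[1,0,0],[-4,1,0],[-1,0,1]] U=[[2,-3,3],[0,-2,-4],[0,0,3]]

  row1 -= -4·row0 → [0,-2,-4]
  row2 -= -1·row0 → [0,0,3]
  row2 -= 0·row1 → [0,0,3]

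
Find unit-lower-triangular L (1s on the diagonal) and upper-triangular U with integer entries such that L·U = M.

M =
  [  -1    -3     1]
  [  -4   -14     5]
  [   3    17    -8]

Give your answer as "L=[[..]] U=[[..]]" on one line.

  r1 -= 4·r0 → [0,-2,1]
  r2 -= -3·r0 → [0,8,-5]
  r2 -= -4·r1 → [0,0,-1]

L=[[1,0,0],[4,1,0],[-3,-4,1]] U=[[-1,-3,1],[0,-2,1],[0,0,-1]]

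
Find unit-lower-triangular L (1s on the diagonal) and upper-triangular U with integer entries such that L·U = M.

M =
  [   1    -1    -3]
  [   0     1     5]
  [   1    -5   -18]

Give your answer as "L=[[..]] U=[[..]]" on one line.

L=[[1,0,0],[0,1,0],[1,-4,1]] U=[[1,-1,-3],[0,1,5],[0,0,5]]

  r1 -= 0·r0 → [0,1,5]
  r2 -= 1·r0 → [0,-4,-15]
  r2 -= -4·r1 → [0,0,5]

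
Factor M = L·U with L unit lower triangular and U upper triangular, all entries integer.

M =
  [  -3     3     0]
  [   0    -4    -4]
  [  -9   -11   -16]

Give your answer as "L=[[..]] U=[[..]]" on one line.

  R1 -= 0·R0 → [0,-4,-4]
  R2 -= 3·R0 → [0,-20,-16]
  R2 -= 5·R1 → [0,0,4]

L=[[1,0,0],[0,1,0],[3,5,1]] U=[[-3,3,0],[0,-4,-4],[0,0,4]]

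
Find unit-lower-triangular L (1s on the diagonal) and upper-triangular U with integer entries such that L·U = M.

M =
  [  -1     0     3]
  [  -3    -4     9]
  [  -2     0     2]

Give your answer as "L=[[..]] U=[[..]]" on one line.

  r1 -= 3·r0 → [0,-4,0]
  r2 -= 2·r0 → [0,0,-4]
  r2 -= 0·r1 → [0,0,-4]

L=[[1,0,0],[3,1,0],[2,0,1]] U=[[-1,0,3],[0,-4,0],[0,0,-4]]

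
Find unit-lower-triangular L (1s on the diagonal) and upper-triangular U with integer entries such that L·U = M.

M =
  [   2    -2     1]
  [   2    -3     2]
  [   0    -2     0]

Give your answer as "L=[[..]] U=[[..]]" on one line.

  r1 -= 1·r0 → [0,-1,1]
  r2 -= 0·r0 → [0,-2,0]
  r2 -= 2·r1 → [0,0,-2]

L=[[1,0,0],[1,1,0],[0,2,1]] U=[[2,-2,1],[0,-1,1],[0,0,-2]]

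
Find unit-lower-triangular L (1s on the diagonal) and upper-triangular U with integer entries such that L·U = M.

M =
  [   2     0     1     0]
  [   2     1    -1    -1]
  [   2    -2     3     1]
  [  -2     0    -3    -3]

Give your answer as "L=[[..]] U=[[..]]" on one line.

L=[[1,0,0,0],[1,1,0,0],[1,-2,1,0],[-1,0,1,1]] U=[[2,0,1,0],[0,1,-2,-1],[0,0,-2,-1],[0,0,0,-2]]

  R1 -= 1·R0 → [0,1,-2,-1]
  R2 -= 1·R0 → [0,-2,2,1]
  R3 -= -1·R0 → [0,0,-2,-3]
  R2 -= -2·R1 → [0,0,-2,-1]
  R3 -= 0·R1 → [0,0,-2,-3]
  R3 -= 1·R2 → [0,0,0,-2]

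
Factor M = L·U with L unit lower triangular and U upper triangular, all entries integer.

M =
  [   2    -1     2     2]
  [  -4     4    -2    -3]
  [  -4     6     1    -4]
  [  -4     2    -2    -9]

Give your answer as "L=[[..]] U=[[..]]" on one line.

L=[[1,0,0,0],[-2,1,0,0],[-2,2,1,0],[-2,0,2,1]] U=[[2,-1,2,2],[0,2,2,1],[0,0,1,-2],[0,0,0,-1]]

  r1 -= -2·r0 → [0,2,2,1]
  r2 -= -2·r0 → [0,4,5,0]
  r3 -= -2·r0 → [0,0,2,-5]
  r2 -= 2·r1 → [0,0,1,-2]
  r3 -= 0·r1 → [0,0,2,-5]
  r3 -= 2·r2 → [0,0,0,-1]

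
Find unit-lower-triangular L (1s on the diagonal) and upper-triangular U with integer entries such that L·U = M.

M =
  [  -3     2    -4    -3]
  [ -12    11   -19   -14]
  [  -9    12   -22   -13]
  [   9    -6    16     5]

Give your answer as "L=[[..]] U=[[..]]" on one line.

  row1 -= 4·row0 → [0,3,-3,-2]
  row2 -= 3·row0 → [0,6,-10,-4]
  row3 -= -3·row0 → [0,0,4,-4]
  row2 -= 2·row1 → [0,0,-4,0]
  row3 -= 0·row1 → [0,0,4,-4]
  row3 -= -1·row2 → [0,0,0,-4]

L=[[1,0,0,0],[4,1,0,0],[3,2,1,0],[-3,0,-1,1]] U=[[-3,2,-4,-3],[0,3,-3,-2],[0,0,-4,0],[0,0,0,-4]]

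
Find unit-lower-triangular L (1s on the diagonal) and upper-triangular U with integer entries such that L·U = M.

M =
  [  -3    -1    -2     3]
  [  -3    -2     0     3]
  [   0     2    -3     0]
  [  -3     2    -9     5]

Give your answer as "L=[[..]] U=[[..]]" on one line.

L=[[1,0,0,0],[1,1,0,0],[0,-2,1,0],[1,-3,-1,1]] U=[[-3,-1,-2,3],[0,-1,2,0],[0,0,1,0],[0,0,0,2]]

  row1 -= 1·row0 → [0,-1,2,0]
  row2 -= 0·row0 → [0,2,-3,0]
  row3 -= 1·row0 → [0,3,-7,2]
  row2 -= -2·row1 → [0,0,1,0]
  row3 -= -3·row1 → [0,0,-1,2]
  row3 -= -1·row2 → [0,0,0,2]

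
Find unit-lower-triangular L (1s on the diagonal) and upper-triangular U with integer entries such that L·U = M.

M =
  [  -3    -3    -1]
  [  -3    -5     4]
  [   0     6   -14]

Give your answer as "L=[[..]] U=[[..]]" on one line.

  R1 -= 1·R0 → [0,-2,5]
  R2 -= 0·R0 → [0,6,-14]
  R2 -= -3·R1 → [0,0,1]

L=[[1,0,0],[1,1,0],[0,-3,1]] U=[[-3,-3,-1],[0,-2,5],[0,0,1]]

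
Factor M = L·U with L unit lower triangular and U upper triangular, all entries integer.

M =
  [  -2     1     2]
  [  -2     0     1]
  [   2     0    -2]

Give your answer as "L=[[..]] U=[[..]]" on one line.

  row1 -= 1·row0 → [0,-1,-1]
  row2 -= -1·row0 → [0,1,0]
  row2 -= -1·row1 → [0,0,-1]

L=[[1,0,0],[1,1,0],[-1,-1,1]] U=[[-2,1,2],[0,-1,-1],[0,0,-1]]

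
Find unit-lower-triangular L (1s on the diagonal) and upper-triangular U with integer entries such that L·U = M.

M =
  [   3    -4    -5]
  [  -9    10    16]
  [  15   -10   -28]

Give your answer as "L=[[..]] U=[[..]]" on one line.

L=[[1,0,0],[-3,1,0],[5,-5,1]] U=[[3,-4,-5],[0,-2,1],[0,0,2]]

  row1 -= -3·row0 → [0,-2,1]
  row2 -= 5·row0 → [0,10,-3]
  row2 -= -5·row1 → [0,0,2]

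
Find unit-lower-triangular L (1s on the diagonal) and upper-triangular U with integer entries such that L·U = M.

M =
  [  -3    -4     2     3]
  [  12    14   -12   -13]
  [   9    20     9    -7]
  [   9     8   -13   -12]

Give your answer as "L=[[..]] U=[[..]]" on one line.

  R1 -= -4·R0 → [0,-2,-4,-1]
  R2 -= -3·R0 → [0,8,15,2]
  R3 -= -3·R0 → [0,-4,-7,-3]
  R2 -= -4·R1 → [0,0,-1,-2]
  R3 -= 2·R1 → [0,0,1,-1]
  R3 -= -1·R2 → [0,0,0,-3]

L=[[1,0,0,0],[-4,1,0,0],[-3,-4,1,0],[-3,2,-1,1]] U=[[-3,-4,2,3],[0,-2,-4,-1],[0,0,-1,-2],[0,0,0,-3]]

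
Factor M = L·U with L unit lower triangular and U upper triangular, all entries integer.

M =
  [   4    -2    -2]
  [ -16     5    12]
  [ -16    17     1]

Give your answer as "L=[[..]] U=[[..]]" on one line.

  r1 -= -4·r0 → [0,-3,4]
  r2 -= -4·r0 → [0,9,-7]
  r2 -= -3·r1 → [0,0,5]

L=[[1,0,0],[-4,1,0],[-4,-3,1]] U=[[4,-2,-2],[0,-3,4],[0,0,5]]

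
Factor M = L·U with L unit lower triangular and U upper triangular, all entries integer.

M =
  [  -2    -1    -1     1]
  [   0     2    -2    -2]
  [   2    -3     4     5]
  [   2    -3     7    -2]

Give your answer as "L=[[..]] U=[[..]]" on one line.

L=[[1,0,0,0],[0,1,0,0],[-1,-2,1,0],[-1,-2,-2,1]] U=[[-2,-1,-1,1],[0,2,-2,-2],[0,0,-1,2],[0,0,0,-1]]

  row1 -= 0·row0 → [0,2,-2,-2]
  row2 -= -1·row0 → [0,-4,3,6]
  row3 -= -1·row0 → [0,-4,6,-1]
  row2 -= -2·row1 → [0,0,-1,2]
  row3 -= -2·row1 → [0,0,2,-5]
  row3 -= -2·row2 → [0,0,0,-1]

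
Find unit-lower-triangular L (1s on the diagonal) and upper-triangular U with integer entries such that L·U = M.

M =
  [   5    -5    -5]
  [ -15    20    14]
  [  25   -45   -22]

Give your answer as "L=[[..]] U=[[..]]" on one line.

  row1 -= -3·row0 → [0,5,-1]
  row2 -= 5·row0 → [0,-20,3]
  row2 -= -4·row1 → [0,0,-1]

L=[[1,0,0],[-3,1,0],[5,-4,1]] U=[[5,-5,-5],[0,5,-1],[0,0,-1]]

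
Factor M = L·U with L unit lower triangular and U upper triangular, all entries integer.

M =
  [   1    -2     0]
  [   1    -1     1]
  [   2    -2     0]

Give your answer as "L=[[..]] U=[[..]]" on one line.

L=[[1,0,0],[1,1,0],[2,2,1]] U=[[1,-2,0],[0,1,1],[0,0,-2]]

  row1 -= 1·row0 → [0,1,1]
  row2 -= 2·row0 → [0,2,0]
  row2 -= 2·row1 → [0,0,-2]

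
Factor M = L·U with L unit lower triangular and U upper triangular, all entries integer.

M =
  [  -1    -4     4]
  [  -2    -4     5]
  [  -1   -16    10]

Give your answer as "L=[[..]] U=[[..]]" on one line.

  R1 -= 2·R0 → [0,4,-3]
  R2 -= 1·R0 → [0,-12,6]
  R2 -= -3·R1 → [0,0,-3]

L=[[1,0,0],[2,1,0],[1,-3,1]] U=[[-1,-4,4],[0,4,-3],[0,0,-3]]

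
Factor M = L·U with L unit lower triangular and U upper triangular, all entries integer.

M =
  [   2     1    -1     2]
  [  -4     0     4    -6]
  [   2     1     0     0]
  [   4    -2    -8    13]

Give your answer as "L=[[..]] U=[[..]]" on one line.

L=[[1,0,0,0],[-2,1,0,0],[1,0,1,0],[2,-2,-2,1]] U=[[2,1,-1,2],[0,2,2,-2],[0,0,1,-2],[0,0,0,1]]

  row1 -= -2·row0 → [0,2,2,-2]
  row2 -= 1·row0 → [0,0,1,-2]
  row3 -= 2·row0 → [0,-4,-6,9]
  row2 -= 0·row1 → [0,0,1,-2]
  row3 -= -2·row1 → [0,0,-2,5]
  row3 -= -2·row2 → [0,0,0,1]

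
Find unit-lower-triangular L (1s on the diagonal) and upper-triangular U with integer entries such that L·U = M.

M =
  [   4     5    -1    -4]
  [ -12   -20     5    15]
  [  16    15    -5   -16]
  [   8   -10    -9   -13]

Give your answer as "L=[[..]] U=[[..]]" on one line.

L=[[1,0,0,0],[-3,1,0,0],[4,1,1,0],[2,4,5,1]] U=[[4,5,-1,-4],[0,-5,2,3],[0,0,-3,-3],[0,0,0,-2]]

  R1 -= -3·R0 → [0,-5,2,3]
  R2 -= 4·R0 → [0,-5,-1,0]
  R3 -= 2·R0 → [0,-20,-7,-5]
  R2 -= 1·R1 → [0,0,-3,-3]
  R3 -= 4·R1 → [0,0,-15,-17]
  R3 -= 5·R2 → [0,0,0,-2]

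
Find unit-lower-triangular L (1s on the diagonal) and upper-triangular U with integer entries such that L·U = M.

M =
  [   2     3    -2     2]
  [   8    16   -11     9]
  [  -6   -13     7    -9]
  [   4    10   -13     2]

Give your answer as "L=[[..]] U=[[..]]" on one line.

L=[[1,0,0,0],[4,1,0,0],[-3,-1,1,0],[2,1,3,1]] U=[[2,3,-2,2],[0,4,-3,1],[0,0,-2,-2],[0,0,0,3]]

  row1 -= 4·row0 → [0,4,-3,1]
  row2 -= -3·row0 → [0,-4,1,-3]
  row3 -= 2·row0 → [0,4,-9,-2]
  row2 -= -1·row1 → [0,0,-2,-2]
  row3 -= 1·row1 → [0,0,-6,-3]
  row3 -= 3·row2 → [0,0,0,3]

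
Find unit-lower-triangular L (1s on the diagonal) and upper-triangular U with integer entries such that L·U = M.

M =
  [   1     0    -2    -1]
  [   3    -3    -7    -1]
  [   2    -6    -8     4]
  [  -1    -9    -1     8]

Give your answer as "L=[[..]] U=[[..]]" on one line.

L=[[1,0,0,0],[3,1,0,0],[2,2,1,0],[-1,3,0,1]] U=[[1,0,-2,-1],[0,-3,-1,2],[0,0,-2,2],[0,0,0,1]]

  r1 -= 3·r0 → [0,-3,-1,2]
  r2 -= 2·r0 → [0,-6,-4,6]
  r3 -= -1·r0 → [0,-9,-3,7]
  r2 -= 2·r1 → [0,0,-2,2]
  r3 -= 3·r1 → [0,0,0,1]
  r3 -= 0·r2 → [0,0,0,1]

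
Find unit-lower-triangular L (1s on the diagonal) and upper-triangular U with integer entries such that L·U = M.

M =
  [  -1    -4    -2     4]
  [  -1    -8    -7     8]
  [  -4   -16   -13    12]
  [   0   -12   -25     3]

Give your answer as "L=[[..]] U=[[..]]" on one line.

  row1 -= 1·row0 → [0,-4,-5,4]
  row2 -= 4·row0 → [0,0,-5,-4]
  row3 -= 0·row0 → [0,-12,-25,3]
  row2 -= 0·row1 → [0,0,-5,-4]
  row3 -= 3·row1 → [0,0,-10,-9]
  row3 -= 2·row2 → [0,0,0,-1]

L=[[1,0,0,0],[1,1,0,0],[4,0,1,0],[0,3,2,1]] U=[[-1,-4,-2,4],[0,-4,-5,4],[0,0,-5,-4],[0,0,0,-1]]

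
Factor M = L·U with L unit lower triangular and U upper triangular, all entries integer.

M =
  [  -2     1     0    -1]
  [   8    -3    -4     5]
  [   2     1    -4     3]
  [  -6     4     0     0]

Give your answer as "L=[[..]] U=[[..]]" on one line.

  R1 -= -4·R0 → [0,1,-4,1]
  R2 -= -1·R0 → [0,2,-4,2]
  R3 -= 3·R0 → [0,1,0,3]
  R2 -= 2·R1 → [0,0,4,0]
  R3 -= 1·R1 → [0,0,4,2]
  R3 -= 1·R2 → [0,0,0,2]

L=[[1,0,0,0],[-4,1,0,0],[-1,2,1,0],[3,1,1,1]] U=[[-2,1,0,-1],[0,1,-4,1],[0,0,4,0],[0,0,0,2]]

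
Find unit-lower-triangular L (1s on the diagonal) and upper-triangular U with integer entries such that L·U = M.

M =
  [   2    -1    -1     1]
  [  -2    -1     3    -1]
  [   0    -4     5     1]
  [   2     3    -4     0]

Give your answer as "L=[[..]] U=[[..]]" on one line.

L=[[1,0,0,0],[-1,1,0,0],[0,2,1,0],[1,-2,1,1]] U=[[2,-1,-1,1],[0,-2,2,0],[0,0,1,1],[0,0,0,-2]]

  row1 -= -1·row0 → [0,-2,2,0]
  row2 -= 0·row0 → [0,-4,5,1]
  row3 -= 1·row0 → [0,4,-3,-1]
  row2 -= 2·row1 → [0,0,1,1]
  row3 -= -2·row1 → [0,0,1,-1]
  row3 -= 1·row2 → [0,0,0,-2]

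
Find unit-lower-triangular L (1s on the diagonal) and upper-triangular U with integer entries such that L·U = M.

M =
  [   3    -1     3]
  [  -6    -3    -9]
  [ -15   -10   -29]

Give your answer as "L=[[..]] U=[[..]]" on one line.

L=[[1,0,0],[-2,1,0],[-5,3,1]] U=[[3,-1,3],[0,-5,-3],[0,0,-5]]

  row1 -= -2·row0 → [0,-5,-3]
  row2 -= -5·row0 → [0,-15,-14]
  row2 -= 3·row1 → [0,0,-5]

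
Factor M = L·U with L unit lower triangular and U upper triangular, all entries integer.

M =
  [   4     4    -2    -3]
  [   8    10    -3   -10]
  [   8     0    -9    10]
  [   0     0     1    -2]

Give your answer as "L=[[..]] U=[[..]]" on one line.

  R1 -= 2·R0 → [0,2,1,-4]
  R2 -= 2·R0 → [0,-8,-5,16]
  R3 -= 0·R0 → [0,0,1,-2]
  R2 -= -4·R1 → [0,0,-1,0]
  R3 -= 0·R1 → [0,0,1,-2]
  R3 -= -1·R2 → [0,0,0,-2]

L=[[1,0,0,0],[2,1,0,0],[2,-4,1,0],[0,0,-1,1]] U=[[4,4,-2,-3],[0,2,1,-4],[0,0,-1,0],[0,0,0,-2]]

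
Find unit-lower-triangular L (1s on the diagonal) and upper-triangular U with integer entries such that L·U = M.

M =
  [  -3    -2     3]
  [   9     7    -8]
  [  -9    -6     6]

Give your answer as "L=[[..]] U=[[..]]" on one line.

  R1 -= -3·R0 → [0,1,1]
  R2 -= 3·R0 → [0,0,-3]
  R2 -= 0·R1 → [0,0,-3]

L=[[1,0,0],[-3,1,0],[3,0,1]] U=[[-3,-2,3],[0,1,1],[0,0,-3]]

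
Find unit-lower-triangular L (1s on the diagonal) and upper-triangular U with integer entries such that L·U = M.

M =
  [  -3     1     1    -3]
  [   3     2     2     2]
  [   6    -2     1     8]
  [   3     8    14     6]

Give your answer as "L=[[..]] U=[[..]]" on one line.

  r1 -= -1·r0 → [0,3,3,-1]
  r2 -= -2·r0 → [0,0,3,2]
  r3 -= -1·r0 → [0,9,15,3]
  r2 -= 0·r1 → [0,0,3,2]
  r3 -= 3·r1 → [0,0,6,6]
  r3 -= 2·r2 → [0,0,0,2]

L=[[1,0,0,0],[-1,1,0,0],[-2,0,1,0],[-1,3,2,1]] U=[[-3,1,1,-3],[0,3,3,-1],[0,0,3,2],[0,0,0,2]]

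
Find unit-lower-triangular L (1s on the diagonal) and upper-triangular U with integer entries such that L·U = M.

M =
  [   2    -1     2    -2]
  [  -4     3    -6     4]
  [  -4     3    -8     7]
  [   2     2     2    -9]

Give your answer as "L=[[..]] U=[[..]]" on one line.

  r1 -= -2·r0 → [0,1,-2,0]
  r2 -= -2·r0 → [0,1,-4,3]
  r3 -= 1·r0 → [0,3,0,-7]
  r2 -= 1·r1 → [0,0,-2,3]
  r3 -= 3·r1 → [0,0,6,-7]
  r3 -= -3·r2 → [0,0,0,2]

L=[[1,0,0,0],[-2,1,0,0],[-2,1,1,0],[1,3,-3,1]] U=[[2,-1,2,-2],[0,1,-2,0],[0,0,-2,3],[0,0,0,2]]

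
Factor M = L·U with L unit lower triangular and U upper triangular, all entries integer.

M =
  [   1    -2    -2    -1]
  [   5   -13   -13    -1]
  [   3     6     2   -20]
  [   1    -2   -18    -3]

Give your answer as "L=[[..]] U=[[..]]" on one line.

L=[[1,0,0,0],[5,1,0,0],[3,-4,1,0],[1,0,4,1]] U=[[1,-2,-2,-1],[0,-3,-3,4],[0,0,-4,-1],[0,0,0,2]]

  R1 -= 5·R0 → [0,-3,-3,4]
  R2 -= 3·R0 → [0,12,8,-17]
  R3 -= 1·R0 → [0,0,-16,-2]
  R2 -= -4·R1 → [0,0,-4,-1]
  R3 -= 0·R1 → [0,0,-16,-2]
  R3 -= 4·R2 → [0,0,0,2]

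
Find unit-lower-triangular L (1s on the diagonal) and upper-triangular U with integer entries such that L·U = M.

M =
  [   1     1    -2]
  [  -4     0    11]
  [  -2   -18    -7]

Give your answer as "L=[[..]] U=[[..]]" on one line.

L=[[1,0,0],[-4,1,0],[-2,-4,1]] U=[[1,1,-2],[0,4,3],[0,0,1]]

  R1 -= -4·R0 → [0,4,3]
  R2 -= -2·R0 → [0,-16,-11]
  R2 -= -4·R1 → [0,0,1]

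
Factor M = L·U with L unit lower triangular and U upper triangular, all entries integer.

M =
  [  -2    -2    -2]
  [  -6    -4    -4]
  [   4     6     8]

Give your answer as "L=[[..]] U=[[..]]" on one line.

  row1 -= 3·row0 → [0,2,2]
  row2 -= -2·row0 → [0,2,4]
  row2 -= 1·row1 → [0,0,2]

L=[[1,0,0],[3,1,0],[-2,1,1]] U=[[-2,-2,-2],[0,2,2],[0,0,2]]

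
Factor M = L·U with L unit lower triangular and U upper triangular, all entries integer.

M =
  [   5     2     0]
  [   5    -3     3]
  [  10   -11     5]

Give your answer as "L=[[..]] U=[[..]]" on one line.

  R1 -= 1·R0 → [0,-5,3]
  R2 -= 2·R0 → [0,-15,5]
  R2 -= 3·R1 → [0,0,-4]

L=[[1,0,0],[1,1,0],[2,3,1]] U=[[5,2,0],[0,-5,3],[0,0,-4]]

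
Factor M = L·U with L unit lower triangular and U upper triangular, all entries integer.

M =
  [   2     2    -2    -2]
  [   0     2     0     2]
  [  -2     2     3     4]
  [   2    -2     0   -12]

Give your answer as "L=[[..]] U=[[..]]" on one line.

  R1 -= 0·R0 → [0,2,0,2]
  R2 -= -1·R0 → [0,4,1,2]
  R3 -= 1·R0 → [0,-4,2,-10]
  R2 -= 2·R1 → [0,0,1,-2]
  R3 -= -2·R1 → [0,0,2,-6]
  R3 -= 2·R2 → [0,0,0,-2]

L=[[1,0,0,0],[0,1,0,0],[-1,2,1,0],[1,-2,2,1]] U=[[2,2,-2,-2],[0,2,0,2],[0,0,1,-2],[0,0,0,-2]]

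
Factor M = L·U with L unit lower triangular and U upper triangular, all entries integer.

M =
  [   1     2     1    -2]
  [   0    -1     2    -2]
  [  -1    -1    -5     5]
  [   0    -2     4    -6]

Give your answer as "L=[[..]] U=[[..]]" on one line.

  row1 -= 0·row0 → [0,-1,2,-2]
  row2 -= -1·row0 → [0,1,-4,3]
  row3 -= 0·row0 → [0,-2,4,-6]
  row2 -= -1·row1 → [0,0,-2,1]
  row3 -= 2·row1 → [0,0,0,-2]
  row3 -= 0·row2 → [0,0,0,-2]

L=[[1,0,0,0],[0,1,0,0],[-1,-1,1,0],[0,2,0,1]] U=[[1,2,1,-2],[0,-1,2,-2],[0,0,-2,1],[0,0,0,-2]]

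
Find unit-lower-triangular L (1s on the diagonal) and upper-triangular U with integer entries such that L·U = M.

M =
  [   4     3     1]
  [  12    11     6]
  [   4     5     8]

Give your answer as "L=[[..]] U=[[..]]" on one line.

  R1 -= 3·R0 → [0,2,3]
  R2 -= 1·R0 → [0,2,7]
  R2 -= 1·R1 → [0,0,4]

L=[[1,0,0],[3,1,0],[1,1,1]] U=[[4,3,1],[0,2,3],[0,0,4]]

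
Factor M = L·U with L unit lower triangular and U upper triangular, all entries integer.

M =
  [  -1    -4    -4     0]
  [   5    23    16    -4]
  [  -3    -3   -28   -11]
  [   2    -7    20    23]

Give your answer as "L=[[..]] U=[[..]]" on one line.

  r1 -= -5·r0 → [0,3,-4,-4]
  r2 -= 3·r0 → [0,9,-16,-11]
  r3 -= -2·r0 → [0,-15,12,23]
  r2 -= 3·r1 → [0,0,-4,1]
  r3 -= -5·r1 → [0,0,-8,3]
  r3 -= 2·r2 → [0,0,0,1]

L=[[1,0,0,0],[-5,1,0,0],[3,3,1,0],[-2,-5,2,1]] U=[[-1,-4,-4,0],[0,3,-4,-4],[0,0,-4,1],[0,0,0,1]]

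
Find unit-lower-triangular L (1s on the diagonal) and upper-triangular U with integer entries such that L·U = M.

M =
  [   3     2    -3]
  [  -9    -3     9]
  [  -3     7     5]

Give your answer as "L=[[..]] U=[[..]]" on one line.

  R1 -= -3·R0 → [0,3,0]
  R2 -= -1·R0 → [0,9,2]
  R2 -= 3·R1 → [0,0,2]

L=[[1,0,0],[-3,1,0],[-1,3,1]] U=[[3,2,-3],[0,3,0],[0,0,2]]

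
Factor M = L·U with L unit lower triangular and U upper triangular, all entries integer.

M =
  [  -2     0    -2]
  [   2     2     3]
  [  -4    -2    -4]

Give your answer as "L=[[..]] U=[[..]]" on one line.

L=[[1,0,0],[-1,1,0],[2,-1,1]] U=[[-2,0,-2],[0,2,1],[0,0,1]]

  R1 -= -1·R0 → [0,2,1]
  R2 -= 2·R0 → [0,-2,0]
  R2 -= -1·R1 → [0,0,1]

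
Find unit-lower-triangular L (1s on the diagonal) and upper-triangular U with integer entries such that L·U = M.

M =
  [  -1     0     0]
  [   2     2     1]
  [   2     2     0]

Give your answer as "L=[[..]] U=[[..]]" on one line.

  r1 -= -2·r0 → [0,2,1]
  r2 -= -2·r0 → [0,2,0]
  r2 -= 1·r1 → [0,0,-1]

L=[[1,0,0],[-2,1,0],[-2,1,1]] U=[[-1,0,0],[0,2,1],[0,0,-1]]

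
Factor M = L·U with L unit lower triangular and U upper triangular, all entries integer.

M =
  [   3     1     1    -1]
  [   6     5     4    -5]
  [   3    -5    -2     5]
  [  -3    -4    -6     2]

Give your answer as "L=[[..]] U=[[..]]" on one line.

L=[[1,0,0,0],[2,1,0,0],[1,-2,1,0],[-1,-1,-3,1]] U=[[3,1,1,-1],[0,3,2,-3],[0,0,1,0],[0,0,0,-2]]

  row1 -= 2·row0 → [0,3,2,-3]
  row2 -= 1·row0 → [0,-6,-3,6]
  row3 -= -1·row0 → [0,-3,-5,1]
  row2 -= -2·row1 → [0,0,1,0]
  row3 -= -1·row1 → [0,0,-3,-2]
  row3 -= -3·row2 → [0,0,0,-2]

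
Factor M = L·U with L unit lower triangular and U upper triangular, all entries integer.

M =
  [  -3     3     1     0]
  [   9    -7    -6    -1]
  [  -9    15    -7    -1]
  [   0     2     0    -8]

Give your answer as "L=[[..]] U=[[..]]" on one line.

  R1 -= -3·R0 → [0,2,-3,-1]
  R2 -= 3·R0 → [0,6,-10,-1]
  R3 -= 0·R0 → [0,2,0,-8]
  R2 -= 3·R1 → [0,0,-1,2]
  R3 -= 1·R1 → [0,0,3,-7]
  R3 -= -3·R2 → [0,0,0,-1]

L=[[1,0,0,0],[-3,1,0,0],[3,3,1,0],[0,1,-3,1]] U=[[-3,3,1,0],[0,2,-3,-1],[0,0,-1,2],[0,0,0,-1]]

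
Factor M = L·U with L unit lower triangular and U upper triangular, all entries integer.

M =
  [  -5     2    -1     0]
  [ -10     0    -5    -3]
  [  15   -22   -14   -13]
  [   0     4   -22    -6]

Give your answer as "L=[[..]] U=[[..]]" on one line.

L=[[1,0,0,0],[2,1,0,0],[-3,4,1,0],[0,-1,5,1]] U=[[-5,2,-1,0],[0,-4,-3,-3],[0,0,-5,-1],[0,0,0,-4]]

  row1 -= 2·row0 → [0,-4,-3,-3]
  row2 -= -3·row0 → [0,-16,-17,-13]
  row3 -= 0·row0 → [0,4,-22,-6]
  row2 -= 4·row1 → [0,0,-5,-1]
  row3 -= -1·row1 → [0,0,-25,-9]
  row3 -= 5·row2 → [0,0,0,-4]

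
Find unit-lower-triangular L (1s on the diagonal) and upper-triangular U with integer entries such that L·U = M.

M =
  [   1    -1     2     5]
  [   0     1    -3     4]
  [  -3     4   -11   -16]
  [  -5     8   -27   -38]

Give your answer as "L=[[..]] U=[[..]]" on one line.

L=[[1,0,0,0],[0,1,0,0],[-3,1,1,0],[-5,3,4,1]] U=[[1,-1,2,5],[0,1,-3,4],[0,0,-2,-5],[0,0,0,-5]]

  row1 -= 0·row0 → [0,1,-3,4]
  row2 -= -3·row0 → [0,1,-5,-1]
  row3 -= -5·row0 → [0,3,-17,-13]
  row2 -= 1·row1 → [0,0,-2,-5]
  row3 -= 3·row1 → [0,0,-8,-25]
  row3 -= 4·row2 → [0,0,0,-5]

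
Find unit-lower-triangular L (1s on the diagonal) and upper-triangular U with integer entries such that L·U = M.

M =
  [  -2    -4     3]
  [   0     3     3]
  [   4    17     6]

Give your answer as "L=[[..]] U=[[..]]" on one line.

L=[[1,0,0],[0,1,0],[-2,3,1]] U=[[-2,-4,3],[0,3,3],[0,0,3]]

  r1 -= 0·r0 → [0,3,3]
  r2 -= -2·r0 → [0,9,12]
  r2 -= 3·r1 → [0,0,3]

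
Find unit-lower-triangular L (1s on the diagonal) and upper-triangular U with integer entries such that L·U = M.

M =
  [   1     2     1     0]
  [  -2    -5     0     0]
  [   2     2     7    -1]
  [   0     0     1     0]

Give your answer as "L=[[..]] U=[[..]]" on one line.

  r1 -= -2·r0 → [0,-1,2,0]
  r2 -= 2·r0 → [0,-2,5,-1]
  r3 -= 0·r0 → [0,0,1,0]
  r2 -= 2·r1 → [0,0,1,-1]
  r3 -= 0·r1 → [0,0,1,0]
  r3 -= 1·r2 → [0,0,0,1]

L=[[1,0,0,0],[-2,1,0,0],[2,2,1,0],[0,0,1,1]] U=[[1,2,1,0],[0,-1,2,0],[0,0,1,-1],[0,0,0,1]]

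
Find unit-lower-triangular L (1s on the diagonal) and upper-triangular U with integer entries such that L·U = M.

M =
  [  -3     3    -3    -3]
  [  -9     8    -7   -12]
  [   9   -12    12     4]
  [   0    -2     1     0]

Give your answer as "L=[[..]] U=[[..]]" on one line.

L=[[1,0,0,0],[3,1,0,0],[-3,3,1,0],[0,2,1,1]] U=[[-3,3,-3,-3],[0,-1,2,-3],[0,0,-3,4],[0,0,0,2]]

  row1 -= 3·row0 → [0,-1,2,-3]
  row2 -= -3·row0 → [0,-3,3,-5]
  row3 -= 0·row0 → [0,-2,1,0]
  row2 -= 3·row1 → [0,0,-3,4]
  row3 -= 2·row1 → [0,0,-3,6]
  row3 -= 1·row2 → [0,0,0,2]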